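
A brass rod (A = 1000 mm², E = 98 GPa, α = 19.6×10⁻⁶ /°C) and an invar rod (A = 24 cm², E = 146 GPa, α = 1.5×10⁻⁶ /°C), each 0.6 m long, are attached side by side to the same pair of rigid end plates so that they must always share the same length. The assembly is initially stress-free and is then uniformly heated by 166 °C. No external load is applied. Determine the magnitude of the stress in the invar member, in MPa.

σ ≈ 95.9 MPa (tensile)

The brass has the larger α, so on heating it would change length more than the invar if both were free. The rigid plates force a common final length, so the brass is put into compression and the invar into tension, with equal and opposite forces P (no external load).
Compatibility of the two members (thermal + elastic change equal): (α₁ − α₂)ΔT = P·[1/(A₁E₁) + 1/(A₂E₂)].
|α₁ − α₂|·ΔT = 18.1×10⁻⁶ × 166 = 0.003005.
1/(A₁E₁) + 1/(A₂E₂) = 1/(1000×98×10³) + 1/(2400×146×10³) = 1.306×10⁻⁸ N⁻¹.
So P = 0.003005 / 1.306×10⁻⁸ = 230.1 kN.
σ_{invar} = P/A₂ = 230100/2400 = 95.87 MPa, tensile.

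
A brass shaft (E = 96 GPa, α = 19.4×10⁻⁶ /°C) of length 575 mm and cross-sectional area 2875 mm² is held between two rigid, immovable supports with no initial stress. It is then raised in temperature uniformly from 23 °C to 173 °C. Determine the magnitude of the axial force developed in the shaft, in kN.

P ≈ 803 kN (compressive)

With zero net strain, σ = E·αΔT = 96 GPa × 19.4×10⁻⁶ × 150 = 279.4 MPa.
Then P = σA = 279.4 × 2875 mm² = 803.2 kN, compressive.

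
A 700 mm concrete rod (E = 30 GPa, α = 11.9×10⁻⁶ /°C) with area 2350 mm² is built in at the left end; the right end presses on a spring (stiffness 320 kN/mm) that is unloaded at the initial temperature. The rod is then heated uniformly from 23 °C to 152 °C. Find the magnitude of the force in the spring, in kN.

P ≈ 82.3 kN

The unrestrained thermal change is αΔT L = 11.9×10⁻⁶ × 129 × 700 = 1.075 mm.
Let P be the compressive force at the spring. The rod shortens elastically by PL/(AE) and the spring compresses by P/k; together these equal δ_free.
So P = δ_free / [L/(AE) + 1/k] = 1.075 / [ 700/(2350×30×10³) + 1/(320×10³) ].
P = 1.075 / 1.305×10⁻⁵ = 82320 N.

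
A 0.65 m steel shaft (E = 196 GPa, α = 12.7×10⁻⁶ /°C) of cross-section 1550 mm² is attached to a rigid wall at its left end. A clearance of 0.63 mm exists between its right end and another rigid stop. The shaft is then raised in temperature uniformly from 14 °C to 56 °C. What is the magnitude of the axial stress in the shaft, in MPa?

Unrestrained expansion: δ_free = αΔT L = 12.7×10⁻⁶ × 42 × 650 = 0.3467 mm.
Since δ_free = 0.347 mm is less than the 0.63 mm gap, the shaft never touches the wall. No axial force develops.

σ ≈ 0 MPa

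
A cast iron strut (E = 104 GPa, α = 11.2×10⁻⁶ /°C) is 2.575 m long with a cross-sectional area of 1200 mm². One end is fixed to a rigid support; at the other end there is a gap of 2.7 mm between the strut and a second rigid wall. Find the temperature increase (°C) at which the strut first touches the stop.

ΔT ≈ 93.6 °C

The gap closes when αΔT L = 2.7 mm, since the strut is still unstressed at that instant.
ΔT = 2.7 / (11.2×10⁻⁶ × 2575) = 93.62 °C.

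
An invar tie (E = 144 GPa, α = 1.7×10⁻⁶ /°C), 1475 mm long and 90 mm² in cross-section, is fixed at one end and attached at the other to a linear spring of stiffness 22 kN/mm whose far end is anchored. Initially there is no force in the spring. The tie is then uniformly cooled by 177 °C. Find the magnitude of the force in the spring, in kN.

P ≈ 2.79 kN

If the spring were absent the tie would shorten by αΔT L = 1.7×10⁻⁶ × 177 × 1475 = 0.4438 mm.
Let P be the tensile force in the spring. The tie extends elastically by PL/(AE) and the spring stretches by P/k; together these equal δ_free.
P [ L/(AE) + 1/k ] = δ_free → P [ 1475/(90×144×10³) + 1/(22×10³) ] = 0.4438.
P = 0.4438 / 0.0001593 = 2787 N.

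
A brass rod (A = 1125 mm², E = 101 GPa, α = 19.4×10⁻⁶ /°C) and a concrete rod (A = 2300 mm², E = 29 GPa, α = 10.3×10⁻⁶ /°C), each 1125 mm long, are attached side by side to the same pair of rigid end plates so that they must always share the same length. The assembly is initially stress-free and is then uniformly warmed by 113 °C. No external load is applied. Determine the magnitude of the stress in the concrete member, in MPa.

σ ≈ 18.8 MPa (tensile)

Both members must finish at the same length. With the larger α, the brass tends to over-expand; the plates restrain it, putting the brass in compression and the concrete in tension. With no external load the two internal forces are equal and opposite, magnitude P.
Setting the final lengths equal and cancelling L: (α₁ − α₂)ΔT = P/(A₁E₁) + P/(A₂E₂).
|α₁ − α₂|·ΔT = 9.1×10⁻⁶ × 113 = 0.001028.
1/(A₁E₁) + 1/(A₂E₂) = 1/(1125×101×10³) + 1/(2300×29×10³) = 2.379×10⁻⁸ N⁻¹.
P = 0.001028 / 2.379×10⁻⁸ = 43220 N = 43.22 kN.
σ_{concrete} = P/A₂ = 43220/2300 = 18.79 MPa, tensile.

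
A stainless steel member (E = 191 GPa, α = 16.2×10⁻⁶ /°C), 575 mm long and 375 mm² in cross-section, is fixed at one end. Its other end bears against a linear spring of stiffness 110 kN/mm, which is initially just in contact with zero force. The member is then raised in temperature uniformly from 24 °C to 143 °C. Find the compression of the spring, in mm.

δ ≈ 0.589 mm

The unrestrained thermal change is αΔT L = 16.2×10⁻⁶ × 119 × 575 = 1.108 mm.
Let P be the compressive force at the spring. The member shortens elastically by PL/(AE) and the spring compresses by P/k; together these equal δ_free.
P [ L/(AE) + 1/k ] = δ_free → P [ 575/(375×191×10³) + 1/(110×10³) ] = 1.108.
P = 1.108 / 1.712×10⁻⁵ = 64750 N.
Spring compression = P/k = 64750/(110×10³) = 0.5887 mm.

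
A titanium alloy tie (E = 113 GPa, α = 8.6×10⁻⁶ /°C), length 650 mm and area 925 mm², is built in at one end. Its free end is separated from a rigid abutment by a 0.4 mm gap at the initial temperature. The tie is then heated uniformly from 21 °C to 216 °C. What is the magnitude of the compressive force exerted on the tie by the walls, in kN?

P ≈ 111 kN

Free thermal elongation = αΔT L = 8.6×10⁻⁶ × 195 × 650 = 1.09 mm.
This exceeds the 0.4 mm gap, so the wall pushes back. The portion of expansion that must be recovered elastically is δ_free − gap = 1.09 − 0.4 = 0.69 mm.
So σ = E(δ_free − g)/L = 113×10³ × 0.69/650 = 120 MPa.
P = σA = 120 × 925 = 111 kN.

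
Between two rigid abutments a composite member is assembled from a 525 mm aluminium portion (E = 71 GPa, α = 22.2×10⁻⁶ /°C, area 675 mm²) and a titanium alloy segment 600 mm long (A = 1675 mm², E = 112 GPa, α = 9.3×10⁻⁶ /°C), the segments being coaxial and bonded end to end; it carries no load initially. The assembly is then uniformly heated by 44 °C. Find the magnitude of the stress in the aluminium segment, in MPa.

σ ≈ 79.4 MPa (compressive)

Free thermal expansion of the whole bar: Σ αᵢΔT Lᵢ = 22.2×10⁻⁶×44×525 + 9.3×10⁻⁶×44×600 = 0.7583 mm.
The rigid supports impose zero overall length change; the single axial force P common to all segments must satisfy P Σ Lᵢ/(AᵢEᵢ) = δ_free.
The series flexibility is Σ Lᵢ/(AᵢEᵢ) = 525/(675×71×10³) + 600/(1675×112×10³) = 1.415×10⁻⁵ mm/N.
P = 0.7583 / 1.415×10⁻⁵ = 53580 N = 53.58 kN, compressive.
σ_{aluminium} = P / A = 53580 / 675 = 79.38 MPa.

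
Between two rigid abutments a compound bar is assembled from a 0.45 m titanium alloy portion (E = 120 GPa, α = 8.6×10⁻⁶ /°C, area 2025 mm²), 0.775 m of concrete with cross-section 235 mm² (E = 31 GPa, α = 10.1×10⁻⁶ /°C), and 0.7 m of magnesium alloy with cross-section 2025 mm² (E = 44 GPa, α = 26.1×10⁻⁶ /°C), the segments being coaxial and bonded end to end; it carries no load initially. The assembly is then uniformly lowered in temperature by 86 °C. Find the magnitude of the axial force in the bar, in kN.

P ≈ 22.2 kN (tensile)

Free thermal contraction of the whole bar: Σ αᵢΔT Lᵢ = 8.6×10⁻⁶×86×450 + 10.1×10⁻⁶×86×775 + 26.1×10⁻⁶×86×700 = 2.577 mm.
The rigid supports impose zero overall length change; the single axial force P common to all segments must satisfy P Σ Lᵢ/(AᵢEᵢ) = δ_free.
Σ Lᵢ/(AᵢEᵢ) = 450/(2025×120×10³) + 775/(235×31×10³) + 700/(2025×44×10³) = 0.0001161 mm/N.
Hence P = δ_free / Σ(L/AE) = 2.577/0.0001161 = 22.2 kN (tensile).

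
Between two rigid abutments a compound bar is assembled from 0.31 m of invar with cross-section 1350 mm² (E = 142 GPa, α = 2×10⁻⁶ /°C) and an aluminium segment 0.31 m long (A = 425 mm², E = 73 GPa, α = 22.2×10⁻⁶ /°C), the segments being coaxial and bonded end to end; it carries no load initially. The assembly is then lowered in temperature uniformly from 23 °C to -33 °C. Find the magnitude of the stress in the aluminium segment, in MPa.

Free thermal contraction of the whole bar: Σ αᵢΔT Lᵢ = 2×10⁻⁶×56×310 + 22.2×10⁻⁶×56×310 = 0.4201 mm.
The rigid supports impose zero overall length change; the single axial force P common to all segments must satisfy P Σ Lᵢ/(AᵢEᵢ) = δ_free.
The series flexibility is Σ Lᵢ/(AᵢEᵢ) = 310/(1350×142×10³) + 310/(425×73×10³) = 1.161×10⁻⁵ mm/N.
Hence P = δ_free / Σ(L/AE) = 0.4201/1.161×10⁻⁵ = 36.19 kN (tensile).
σ_{aluminium} = P / A = 36190 / 425 = 85.15 MPa.

σ ≈ 85.1 MPa (tensile)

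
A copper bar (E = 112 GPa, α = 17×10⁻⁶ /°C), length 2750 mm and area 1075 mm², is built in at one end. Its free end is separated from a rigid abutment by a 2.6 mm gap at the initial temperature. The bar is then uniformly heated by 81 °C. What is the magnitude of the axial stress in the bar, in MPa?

σ ≈ 48.3 MPa (compressive)

Unrestrained expansion: δ_free = αΔT L = 17×10⁻⁶ × 81 × 2750 = 3.787 mm.
After closing the 2.6 mm clearance, 3.787 − 2.6 = 1.187 mm of expansion remains to be suppressed by the wall.
So σ = E(δ_free − g)/L = 112×10³ × 1.187/2750 = 48.33 MPa.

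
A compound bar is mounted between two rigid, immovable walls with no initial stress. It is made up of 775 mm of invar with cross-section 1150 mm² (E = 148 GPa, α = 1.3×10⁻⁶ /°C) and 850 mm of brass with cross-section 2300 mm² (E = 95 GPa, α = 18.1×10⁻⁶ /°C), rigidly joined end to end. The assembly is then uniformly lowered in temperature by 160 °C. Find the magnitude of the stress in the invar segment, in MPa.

σ ≈ 270 MPa (tensile)

If the supports were absent, the total length change would be Σ αᵢΔT Lᵢ = 1.3×10⁻⁶×160×775 + 18.1×10⁻⁶×160×850 = 2.623 mm.
The rigid supports impose zero overall length change; the single axial force P common to all segments must satisfy P Σ Lᵢ/(AᵢEᵢ) = δ_free.
Σ Lᵢ/(AᵢEᵢ) = 775/(1150×148×10³) + 850/(2300×95×10³) = 8.444×10⁻⁶ mm/N.
P = 2.623 / 8.444×10⁻⁶ = 310600 N = 310.6 kN, tensile.
σ_{invar} = P / A = 310600 / 1150 = 270.1 MPa.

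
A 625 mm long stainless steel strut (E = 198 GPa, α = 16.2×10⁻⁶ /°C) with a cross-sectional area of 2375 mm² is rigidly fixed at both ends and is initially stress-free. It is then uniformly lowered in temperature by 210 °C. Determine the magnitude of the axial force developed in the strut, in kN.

With zero net strain, σ = E·αΔT = 198 GPa × 16.2×10⁻⁶ × 210 = 673.6 MPa.
Axial force P = σA = 673.6 × 2375 = 1.6×10⁶ N = 1600 kN, tensile.

P ≈ 1600 kN (tensile)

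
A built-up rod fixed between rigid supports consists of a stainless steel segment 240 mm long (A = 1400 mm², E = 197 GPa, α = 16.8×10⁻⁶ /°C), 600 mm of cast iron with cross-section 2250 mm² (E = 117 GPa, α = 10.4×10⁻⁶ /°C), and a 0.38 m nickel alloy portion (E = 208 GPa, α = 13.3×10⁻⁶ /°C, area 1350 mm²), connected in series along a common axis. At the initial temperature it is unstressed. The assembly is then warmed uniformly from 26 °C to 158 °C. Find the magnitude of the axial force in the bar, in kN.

P ≈ 449 kN (compressive)

If the supports were absent, the total length change would be Σ αᵢΔT Lᵢ = 16.8×10⁻⁶×132×240 + 10.4×10⁻⁶×132×600 + 13.3×10⁻⁶×132×380 = 2.023 mm.
The walls prevent any net length change, so an axial force P (same in every segment) develops. Compatibility: P · Σ Lᵢ/(AᵢEᵢ) = δ_free.
Σ Lᵢ/(AᵢEᵢ) = 240/(1400×197×10³) + 600/(2250×117×10³) + 380/(1350×208×10³) = 4.503×10⁻⁶ mm/N.
Hence P = δ_free / Σ(L/AE) = 2.023/4.503×10⁻⁶ = 449.3 kN (compressive).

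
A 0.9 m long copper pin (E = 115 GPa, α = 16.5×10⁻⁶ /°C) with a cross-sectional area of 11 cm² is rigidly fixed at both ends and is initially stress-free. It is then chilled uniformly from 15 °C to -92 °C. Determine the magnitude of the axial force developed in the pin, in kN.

P ≈ 223 kN (tensile)

Full restraint means ε = 0, so the stress is σ = EαΔT = 115×10³ × 16.5×10⁻⁶ × 107 = 203 MPa.
P = AEαΔT = 1100 × 115×10³ × 16.5×10⁻⁶ × 107 = 223.3 kN (tensile).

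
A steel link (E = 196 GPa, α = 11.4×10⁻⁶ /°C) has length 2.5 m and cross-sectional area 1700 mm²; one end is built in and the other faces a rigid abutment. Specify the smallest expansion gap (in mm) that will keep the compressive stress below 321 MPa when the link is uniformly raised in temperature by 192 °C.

g ≈ 1.38 mm

Free expansion if unrestrained: δ_free = αΔT L = 11.4×10⁻⁶ × 192 × 2500 = 5.472 mm.
At the allowable stress the elastic shortening the wall may impose is σL/E = 321 × 2500 / (196×10³) = 4.094 mm.
The gap must absorb the remainder: g_min = 5.472 − 4.094 = 1.378 mm.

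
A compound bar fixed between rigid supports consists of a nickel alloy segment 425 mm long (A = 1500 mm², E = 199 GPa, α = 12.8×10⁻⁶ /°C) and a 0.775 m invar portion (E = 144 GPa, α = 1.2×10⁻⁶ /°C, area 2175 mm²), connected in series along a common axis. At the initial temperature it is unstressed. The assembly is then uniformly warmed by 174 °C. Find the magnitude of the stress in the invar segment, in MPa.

σ ≈ 131 MPa (compressive)

Free thermal expansion of the whole bar: Σ αᵢΔT Lᵢ = 12.8×10⁻⁶×174×425 + 1.2×10⁻⁶×174×775 = 1.108 mm.
The walls prevent any net length change, so an axial force P (same in every segment) develops. Compatibility: P · Σ Lᵢ/(AᵢEᵢ) = δ_free.
The series flexibility is Σ Lᵢ/(AᵢEᵢ) = 425/(1500×199×10³) + 775/(2175×144×10³) = 3.898×10⁻⁶ mm/N.
P = 1.108 / 3.898×10⁻⁶ = 284300 N = 284.3 kN, compressive.
σ_{invar} = P / A = 284300 / 2175 = 130.7 MPa.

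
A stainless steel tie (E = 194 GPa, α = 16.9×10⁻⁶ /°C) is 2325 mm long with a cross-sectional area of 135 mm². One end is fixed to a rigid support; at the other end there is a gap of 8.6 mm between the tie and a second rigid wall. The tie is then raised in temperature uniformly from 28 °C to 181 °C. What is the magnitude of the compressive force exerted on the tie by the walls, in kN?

Unrestrained expansion: δ_free = αΔT L = 16.9×10⁻⁶ × 153 × 2325 = 6.012 mm.
Since δ_free = 6.01 mm is less than the 8.6 mm gap, the tie never touches the wall. No axial force develops.

P ≈ 0 kN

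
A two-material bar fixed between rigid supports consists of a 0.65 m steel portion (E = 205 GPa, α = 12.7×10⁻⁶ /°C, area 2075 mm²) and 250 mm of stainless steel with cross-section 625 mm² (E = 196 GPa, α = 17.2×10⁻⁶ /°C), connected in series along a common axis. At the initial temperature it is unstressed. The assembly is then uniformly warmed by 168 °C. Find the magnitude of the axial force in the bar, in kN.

With the walls removed the bar would change length by δ_free = Σ αᵢΔT Lᵢ = 12.7×10⁻⁶×168×650 + 17.2×10⁻⁶×168×250 = 2.109 mm.
The rigid supports impose zero overall length change; the single axial force P common to all segments must satisfy P Σ Lᵢ/(AᵢEᵢ) = δ_free.
Σ Lᵢ/(AᵢEᵢ) = 650/(2075×205×10³) + 250/(625×196×10³) = 3.569×10⁻⁶ mm/N.
So P = 2.109 / 3.569×10⁻⁶ = 591 kN, compressive.

P ≈ 591 kN (compressive)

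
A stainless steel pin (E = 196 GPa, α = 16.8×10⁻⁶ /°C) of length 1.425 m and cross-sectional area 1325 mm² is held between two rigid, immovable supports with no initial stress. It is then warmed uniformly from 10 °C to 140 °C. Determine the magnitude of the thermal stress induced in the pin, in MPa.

σ ≈ 428 MPa (compressive)

The supports are rigid, so the total axial strain is zero. The restrained thermal strain is ε = αΔT = 16.8×10⁻⁶ × 130 = 2184×10⁻⁶.
The stress required to suppress this strain is σ = Eε = 196×10³ × 2184×10⁻⁶ = 428.1 MPa, compressive since the pin is trying to expand.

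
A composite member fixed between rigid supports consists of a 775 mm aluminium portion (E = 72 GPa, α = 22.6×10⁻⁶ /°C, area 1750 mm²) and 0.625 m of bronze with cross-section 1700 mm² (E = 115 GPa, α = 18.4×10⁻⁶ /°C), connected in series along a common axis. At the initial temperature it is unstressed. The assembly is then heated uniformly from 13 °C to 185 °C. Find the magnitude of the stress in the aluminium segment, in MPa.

With the walls removed the bar would change length by δ_free = Σ αᵢΔT Lᵢ = 22.6×10⁻⁶×172×775 + 18.4×10⁻⁶×172×625 = 4.991 mm.
Since the ends are fixed, an axial force P builds up, equal in every segment, with P · Σ Lᵢ/(AᵢEᵢ) = δ_free.
Σ Lᵢ/(AᵢEᵢ) = 775/(1750×72×10³) + 625/(1700×115×10³) = 9.348×10⁻⁶ mm/N.
Hence P = δ_free / Σ(L/AE) = 4.991/9.348×10⁻⁶ = 533.9 kN (compressive).
σ_{aluminium} = P / A = 533900 / 1750 = 305.1 MPa.

σ ≈ 305 MPa (compressive)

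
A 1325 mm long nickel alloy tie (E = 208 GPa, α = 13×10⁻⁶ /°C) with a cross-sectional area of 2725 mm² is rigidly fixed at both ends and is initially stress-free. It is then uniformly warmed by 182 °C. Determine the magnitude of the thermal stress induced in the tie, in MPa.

The supports are rigid, so the total axial strain is zero. The restrained thermal strain is ε = αΔT = 13×10⁻⁶ × 182 = 2366×10⁻⁶.
σ = EαΔT = 208×10³ × 13×10⁻⁶ × 182 = 492.1 MPa (compressive; the tie is trying to expand).

σ ≈ 492 MPa (compressive)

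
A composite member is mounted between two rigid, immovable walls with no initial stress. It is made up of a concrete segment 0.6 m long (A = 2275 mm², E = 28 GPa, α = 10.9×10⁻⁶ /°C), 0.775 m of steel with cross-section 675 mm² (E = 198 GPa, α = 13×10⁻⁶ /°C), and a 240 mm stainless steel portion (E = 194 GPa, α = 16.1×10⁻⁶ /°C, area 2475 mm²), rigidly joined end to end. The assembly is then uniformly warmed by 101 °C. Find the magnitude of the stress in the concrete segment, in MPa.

σ ≈ 57.8 MPa (compressive)

If the supports were absent, the total length change would be Σ αᵢΔT Lᵢ = 10.9×10⁻⁶×101×600 + 13×10⁻⁶×101×775 + 16.1×10⁻⁶×101×240 = 2.068 mm.
The rigid supports impose zero overall length change; the single axial force P common to all segments must satisfy P Σ Lᵢ/(AᵢEᵢ) = δ_free.
The series flexibility is Σ Lᵢ/(AᵢEᵢ) = 600/(2275×28×10³) + 775/(675×198×10³) + 240/(2475×194×10³) = 1.572×10⁻⁵ mm/N.
P = 2.068 / 1.572×10⁻⁵ = 131600 N = 131.6 kN, compressive.
σ_{concrete} = P / A = 131600 / 2275 = 57.84 MPa.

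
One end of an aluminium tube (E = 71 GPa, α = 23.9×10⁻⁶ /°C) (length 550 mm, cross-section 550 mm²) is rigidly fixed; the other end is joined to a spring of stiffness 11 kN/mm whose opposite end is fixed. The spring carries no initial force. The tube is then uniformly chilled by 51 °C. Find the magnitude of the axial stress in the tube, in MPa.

If the spring were absent the tube would shorten by αΔT L = 23.9×10⁻⁶ × 51 × 550 = 0.6704 mm.
With a force P in the spring, the elastic change of the tube is PL/(AE) and that of the spring is P/k; compatibility requires their sum to equal δ_free.
P [ L/(AE) + 1/k ] = δ_free → P [ 550/(550×71×10³) + 1/(11×10³) ] = 0.6704.
P = 0.6704 / 0.000105 = 6385 N.
σ = P/A = 6385/550 = 11.61 MPa.

σ ≈ 11.6 MPa (tensile)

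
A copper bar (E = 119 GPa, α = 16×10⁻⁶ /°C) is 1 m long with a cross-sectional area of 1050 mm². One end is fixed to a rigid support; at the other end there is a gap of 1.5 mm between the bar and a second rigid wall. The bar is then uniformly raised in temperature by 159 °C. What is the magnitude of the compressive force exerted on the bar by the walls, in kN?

P ≈ 130 kN

Unrestrained expansion: δ_free = αΔT L = 16×10⁻⁶ × 159 × 1000 = 2.544 mm.
This exceeds the 1.5 mm gap, so the wall pushes back. The portion of expansion that must be recovered elastically is δ_free − gap = 2.544 − 1.5 = 1.044 mm.
That suppressed elongation corresponds to σ = E·Δ/L = 119×10³ × 1.044/1000 = 124.2 MPa.
Force on the wall = σA = 124.2 × 1050 mm² = 130.4 kN.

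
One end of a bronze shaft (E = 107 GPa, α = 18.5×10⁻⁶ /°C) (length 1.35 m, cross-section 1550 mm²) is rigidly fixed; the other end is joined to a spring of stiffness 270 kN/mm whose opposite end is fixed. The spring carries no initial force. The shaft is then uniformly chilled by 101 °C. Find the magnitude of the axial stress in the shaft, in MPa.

σ ≈ 137 MPa (tensile)

Free thermal contraction: δ_free = αΔT L = 18.5×10⁻⁶ × 101 × 1350 = 2.522 mm.
With a force P in the spring, the elastic change of the shaft is PL/(AE) and that of the spring is P/k; compatibility requires their sum to equal δ_free.
So P = δ_free / [L/(AE) + 1/k] = 2.522 / [ 1350/(1550×107×10³) + 1/(270×10³) ].
P = 2.522 / 1.184×10⁻⁵ = 213000 N.
σ = P/A = 213000/1550 = 137.4 MPa.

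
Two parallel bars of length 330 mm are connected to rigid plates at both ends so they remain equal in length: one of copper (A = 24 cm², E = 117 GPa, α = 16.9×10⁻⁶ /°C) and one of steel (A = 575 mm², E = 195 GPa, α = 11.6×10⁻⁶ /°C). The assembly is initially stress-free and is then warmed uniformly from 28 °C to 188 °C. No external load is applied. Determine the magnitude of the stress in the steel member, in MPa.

σ ≈ 118 MPa (tensile)

Equilibrium of a rigid end plate with no external load gives equal and opposite internal forces ±P in the two members. Since α_{copper} > α_{steel}, heating drives the copper into compression and the steel into tension.
Setting the final lengths equal and cancelling L: (α₁ − α₂)ΔT = P/(A₁E₁) + P/(A₂E₂).
|α₁ − α₂|·ΔT = 5.3×10⁻⁶ × 160 = 0.000848.
1/(A₁E₁) + 1/(A₂E₂) = 1/(2400×117×10³) + 1/(575×195×10³) = 1.248×10⁻⁸ N⁻¹.
P = 0.000848 / 1.248×10⁻⁸ = 67950 N = 67.95 kN.
σ_{steel} = P/A₂ = 67950/575 = 118.2 MPa, tensile.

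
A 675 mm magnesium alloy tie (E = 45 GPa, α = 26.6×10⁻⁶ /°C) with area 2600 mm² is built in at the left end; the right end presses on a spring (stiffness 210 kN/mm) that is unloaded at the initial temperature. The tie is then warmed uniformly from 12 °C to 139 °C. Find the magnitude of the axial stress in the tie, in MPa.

σ ≈ 83.3 MPa (compressive)

Free thermal expansion: δ_free = αΔT L = 26.6×10⁻⁶ × 127 × 675 = 2.28 mm.
Let P be the compressive force at the spring. The tie shortens elastically by PL/(AE) and the spring compresses by P/k; together these equal δ_free.
P [ L/(AE) + 1/k ] = δ_free → P [ 675/(2600×45×10³) + 1/(210×10³) ] = 2.28.
P = 2.28 / 1.053×10⁻⁵ = 216500 N.
σ = P/A = 216500/2600 = 83.28 MPa.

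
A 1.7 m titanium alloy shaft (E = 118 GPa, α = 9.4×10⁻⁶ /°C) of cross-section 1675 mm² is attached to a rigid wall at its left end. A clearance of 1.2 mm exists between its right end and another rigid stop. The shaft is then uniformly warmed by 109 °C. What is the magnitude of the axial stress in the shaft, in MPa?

Unrestrained expansion: δ_free = αΔT L = 9.4×10⁻⁶ × 109 × 1700 = 1.742 mm.
After closing the 1.2 mm clearance, 1.742 − 1.2 = 0.5418 mm of expansion remains to be suppressed by the wall.
That suppressed elongation corresponds to σ = E·Δ/L = 118×10³ × 0.5418/1700 = 37.61 MPa.

σ ≈ 37.6 MPa (compressive)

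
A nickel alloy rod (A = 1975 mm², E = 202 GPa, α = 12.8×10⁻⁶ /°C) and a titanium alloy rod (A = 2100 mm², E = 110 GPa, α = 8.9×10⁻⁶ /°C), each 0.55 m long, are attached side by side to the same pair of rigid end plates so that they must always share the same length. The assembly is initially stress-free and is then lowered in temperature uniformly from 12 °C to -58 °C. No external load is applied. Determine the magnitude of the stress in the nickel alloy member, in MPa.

σ ≈ 20.2 MPa (tensile)

The nickel alloy has the larger α, so on cooling it would change length more than the titanium alloy if both were free. The rigid plates force a common final length, so the nickel alloy is put into tension and the titanium alloy into compression, with equal and opposite forces P (no external load).
Setting the final lengths equal and cancelling L: (α₁ − α₂)ΔT = P/(A₁E₁) + P/(A₂E₂).
|α₁ − α₂|·ΔT = 3.9×10⁻⁶ × 70 = 0.000273.
1/(A₁E₁) + 1/(A₂E₂) = 1/(1975×202×10³) + 1/(2100×110×10³) = 6.836×10⁻⁹ N⁻¹.
P = 0.000273 / 6.836×10⁻⁹ = 39940 N = 39.94 kN.
σ_{nickel alloy} = P/A₁ = 39940/1975 = 20.22 MPa, tensile.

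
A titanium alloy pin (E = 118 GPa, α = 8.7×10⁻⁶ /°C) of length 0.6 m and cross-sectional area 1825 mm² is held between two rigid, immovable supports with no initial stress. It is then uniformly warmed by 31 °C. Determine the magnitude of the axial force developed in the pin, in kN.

P ≈ 58.1 kN (compressive)

The ends cannot move, so σ = EαΔT = 118×10³ × 8.7×10⁻⁶ × 31 = 31.82 MPa.
P = AEαΔT = 1825 × 118×10³ × 8.7×10⁻⁶ × 31 = 58.08 kN (compressive).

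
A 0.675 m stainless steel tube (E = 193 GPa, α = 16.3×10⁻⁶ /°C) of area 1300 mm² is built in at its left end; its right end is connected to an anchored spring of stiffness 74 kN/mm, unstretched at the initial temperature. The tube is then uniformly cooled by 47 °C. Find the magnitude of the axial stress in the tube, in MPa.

If the spring were absent the tube would shorten by αΔT L = 16.3×10⁻⁶ × 47 × 675 = 0.5171 mm.
Let P be the tensile force in the spring. The tube extends elastically by PL/(AE) and the spring stretches by P/k; together these equal δ_free.
P [ L/(AE) + 1/k ] = δ_free → P [ 675/(1300×193×10³) + 1/(74×10³) ] = 0.5171.
P = 0.5171 / 1.62×10⁻⁵ = 31910 N.
σ = P/A = 31910/1300 = 24.55 MPa.

σ ≈ 24.5 MPa (tensile)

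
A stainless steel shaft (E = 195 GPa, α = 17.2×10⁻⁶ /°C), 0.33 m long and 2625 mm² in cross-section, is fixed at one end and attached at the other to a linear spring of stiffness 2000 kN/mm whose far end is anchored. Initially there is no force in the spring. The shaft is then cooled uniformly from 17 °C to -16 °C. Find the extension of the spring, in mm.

δ ≈ 0.0818 mm

The unrestrained thermal change is αΔT L = 17.2×10⁻⁶ × 33 × 330 = 0.1873 mm.
Let P be the tensile force in the spring. The shaft extends elastically by PL/(AE) and the spring stretches by P/k; together these equal δ_free.
P [ L/(AE) + 1/k ] = δ_free → P [ 330/(2625×195×10³) + 1/(2000×10³) ] = 0.1873.
P = 0.1873 / 1.145×10⁻⁶ = 163600 N.
Spring extension = P/k = 163600/(2000×10³) = 0.08182 mm.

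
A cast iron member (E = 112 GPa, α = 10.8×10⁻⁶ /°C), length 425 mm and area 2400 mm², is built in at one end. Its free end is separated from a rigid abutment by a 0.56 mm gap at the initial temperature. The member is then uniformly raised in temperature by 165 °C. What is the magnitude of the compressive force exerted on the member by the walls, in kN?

Free thermal elongation = αΔT L = 10.8×10⁻⁶ × 165 × 425 = 0.7573 mm.
This exceeds the 0.56 mm gap, so the wall pushes back. The portion of expansion that must be recovered elastically is δ_free − gap = 0.7573 − 0.56 = 0.1973 mm.
Compatibility: PL/(AE) = 0.1973 mm, so σ = P/A = E × (0.1973/425) = 52.01 MPa.
Force on the wall = σA = 52.01 × 2400 mm² = 124.8 kN.

P ≈ 125 kN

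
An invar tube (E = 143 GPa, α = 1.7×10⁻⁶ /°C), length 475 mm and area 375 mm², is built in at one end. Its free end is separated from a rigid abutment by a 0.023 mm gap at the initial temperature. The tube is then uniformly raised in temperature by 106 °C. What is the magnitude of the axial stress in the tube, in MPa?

If the wall were absent the tube would grow by αΔT L = 1.7×10⁻⁶ × 106 × 475 = 0.08559 mm.
This exceeds the 0.023 mm gap, so the wall pushes back. The portion of expansion that must be recovered elastically is δ_free − gap = 0.08559 − 0.023 = 0.06259 mm.
So σ = E(δ_free − g)/L = 143×10³ × 0.06259/475 = 18.84 MPa.

σ ≈ 18.8 MPa (compressive)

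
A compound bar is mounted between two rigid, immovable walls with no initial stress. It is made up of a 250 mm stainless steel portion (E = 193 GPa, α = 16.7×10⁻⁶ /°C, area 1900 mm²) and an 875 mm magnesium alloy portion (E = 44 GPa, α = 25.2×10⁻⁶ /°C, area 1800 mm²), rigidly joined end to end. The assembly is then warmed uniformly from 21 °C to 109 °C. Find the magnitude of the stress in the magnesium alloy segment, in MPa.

σ ≈ 109 MPa (compressive)

If the supports were absent, the total length change would be Σ αᵢΔT Lᵢ = 16.7×10⁻⁶×88×250 + 25.2×10⁻⁶×88×875 = 2.308 mm.
The walls prevent any net length change, so an axial force P (same in every segment) develops. Compatibility: P · Σ Lᵢ/(AᵢEᵢ) = δ_free.
The series flexibility is Σ Lᵢ/(AᵢEᵢ) = 250/(1900×193×10³) + 875/(1800×44×10³) = 1.173×10⁻⁵ mm/N.
Hence P = δ_free / Σ(L/AE) = 2.308/1.173×10⁻⁵ = 196.7 kN (compressive).
σ_{magnesium alloy} = P / A = 196700 / 1800 = 109.3 MPa.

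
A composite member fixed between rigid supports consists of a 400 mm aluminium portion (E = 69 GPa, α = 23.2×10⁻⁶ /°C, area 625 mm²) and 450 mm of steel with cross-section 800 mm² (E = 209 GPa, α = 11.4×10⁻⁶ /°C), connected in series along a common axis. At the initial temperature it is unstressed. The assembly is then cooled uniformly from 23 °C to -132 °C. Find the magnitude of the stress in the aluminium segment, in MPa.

With the walls removed the bar would change length by δ_free = Σ αᵢΔT Lᵢ = 23.2×10⁻⁶×155×400 + 11.4×10⁻⁶×155×450 = 2.234 mm.
The rigid supports impose zero overall length change; the single axial force P common to all segments must satisfy P Σ Lᵢ/(AᵢEᵢ) = δ_free.
The series flexibility is Σ Lᵢ/(AᵢEᵢ) = 400/(625×69×10³) + 450/(800×209×10³) = 1.197×10⁻⁵ mm/N.
So P = 2.234 / 1.197×10⁻⁵ = 186.6 kN, tensile.
σ_{aluminium} = P / A = 186600 / 625 = 298.6 MPa.

σ ≈ 299 MPa (tensile)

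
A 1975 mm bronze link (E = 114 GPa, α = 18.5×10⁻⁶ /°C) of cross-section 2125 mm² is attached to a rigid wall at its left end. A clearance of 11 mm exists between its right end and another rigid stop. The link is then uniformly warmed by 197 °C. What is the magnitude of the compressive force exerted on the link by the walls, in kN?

If the wall were absent the link would grow by αΔT L = 18.5×10⁻⁶ × 197 × 1975 = 7.198 mm.
Since δ_free = 7.2 mm is less than the 11 mm gap, the link never touches the wall. No axial force develops.

P ≈ 0 kN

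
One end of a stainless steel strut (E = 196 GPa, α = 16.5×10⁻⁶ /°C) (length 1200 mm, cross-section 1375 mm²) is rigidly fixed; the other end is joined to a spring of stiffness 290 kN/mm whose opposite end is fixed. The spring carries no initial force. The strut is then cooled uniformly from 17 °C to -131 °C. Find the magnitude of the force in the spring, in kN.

P ≈ 371 kN

The unrestrained thermal change is αΔT L = 16.5×10⁻⁶ × 148 × 1200 = 2.93 mm.
With a force P in the spring, the elastic change of the strut is PL/(AE) and that of the spring is P/k; compatibility requires their sum to equal δ_free.
P [ L/(AE) + 1/k ] = δ_free → P [ 1200/(1375×196×10³) + 1/(290×10³) ] = 2.93.
P = 2.93 / 7.901×10⁻⁶ = 370900 N.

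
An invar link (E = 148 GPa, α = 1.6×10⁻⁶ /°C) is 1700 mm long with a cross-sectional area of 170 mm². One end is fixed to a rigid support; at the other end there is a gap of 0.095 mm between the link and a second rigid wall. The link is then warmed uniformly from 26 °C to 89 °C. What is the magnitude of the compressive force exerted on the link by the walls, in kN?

P ≈ 1.13 kN

If the wall were absent the link would grow by αΔT L = 1.6×10⁻⁶ × 63 × 1700 = 0.1714 mm.
The gap closes (δ_free > 0.095 mm) and the wall then resists a further 0.1714 − 0.095 = 0.07636 mm of expansion.
That suppressed elongation corresponds to σ = E·Δ/L = 148×10³ × 0.07636/1700 = 6.648 MPa.
Force on the wall = σA = 6.648 × 170 mm² = 1.13 kN.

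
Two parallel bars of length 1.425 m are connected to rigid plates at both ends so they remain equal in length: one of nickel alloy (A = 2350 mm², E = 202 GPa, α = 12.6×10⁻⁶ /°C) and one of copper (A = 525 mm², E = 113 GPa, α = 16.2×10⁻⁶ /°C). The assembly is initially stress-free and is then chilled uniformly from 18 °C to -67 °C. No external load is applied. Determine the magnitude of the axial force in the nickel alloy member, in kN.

Both members must finish at the same length. With the larger α, the copper tends to over-contract; the plates restrain it, putting the copper in tension and the nickel alloy in compression. With no external load the two internal forces are equal and opposite, magnitude P.
Setting the final lengths equal and cancelling L: (α₁ − α₂)ΔT = P/(A₁E₁) + P/(A₂E₂).
|α₁ − α₂|·ΔT = 3.6×10⁻⁶ × 85 = 0.000306.
1/(A₁E₁) + 1/(A₂E₂) = 1/(2350×202×10³) + 1/(525×113×10³) = 1.896×10⁻⁸ N⁻¹.
So P = 0.000306 / 1.896×10⁻⁸ = 16.14 kN.

P ≈ 16.1 kN (compressive in the nickel alloy)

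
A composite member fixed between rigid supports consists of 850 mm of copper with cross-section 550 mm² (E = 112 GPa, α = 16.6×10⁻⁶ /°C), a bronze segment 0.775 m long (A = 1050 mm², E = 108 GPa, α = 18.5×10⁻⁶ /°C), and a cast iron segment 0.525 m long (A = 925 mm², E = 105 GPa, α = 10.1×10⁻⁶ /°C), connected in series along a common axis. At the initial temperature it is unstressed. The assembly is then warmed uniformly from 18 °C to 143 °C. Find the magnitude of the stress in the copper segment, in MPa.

σ ≈ 295 MPa (compressive)

If the supports were absent, the total length change would be Σ αᵢΔT Lᵢ = 16.6×10⁻⁶×125×850 + 18.5×10⁻⁶×125×775 + 10.1×10⁻⁶×125×525 = 4.219 mm.
Since the ends are fixed, an axial force P builds up, equal in every segment, with P · Σ Lᵢ/(AᵢEᵢ) = δ_free.
The series flexibility is Σ Lᵢ/(AᵢEᵢ) = 850/(550×112×10³) + 775/(1050×108×10³) + 525/(925×105×10³) = 2.604×10⁻⁵ mm/N.
So P = 4.219 / 2.604×10⁻⁵ = 162 kN, compressive.
σ_{copper} = P / A = 162000 / 550 = 294.6 MPa.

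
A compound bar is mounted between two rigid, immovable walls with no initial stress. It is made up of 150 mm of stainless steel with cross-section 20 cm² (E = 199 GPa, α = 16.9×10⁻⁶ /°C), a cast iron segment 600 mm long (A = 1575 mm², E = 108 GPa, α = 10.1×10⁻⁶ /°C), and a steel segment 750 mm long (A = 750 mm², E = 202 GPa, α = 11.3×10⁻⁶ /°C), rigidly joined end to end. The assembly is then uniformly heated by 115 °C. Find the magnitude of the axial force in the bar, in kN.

With the walls removed the bar would change length by δ_free = Σ αᵢΔT Lᵢ = 16.9×10⁻⁶×115×150 + 10.1×10⁻⁶×115×600 + 11.3×10⁻⁶×115×750 = 1.963 mm.
The walls prevent any net length change, so an axial force P (same in every segment) develops. Compatibility: P · Σ Lᵢ/(AᵢEᵢ) = δ_free.
Σ Lᵢ/(AᵢEᵢ) = 150/(2000×199×10³) + 600/(1575×108×10³) + 750/(750×202×10³) = 8.855×10⁻⁶ mm/N.
Hence P = δ_free / Σ(L/AE) = 1.963/8.855×10⁻⁶ = 221.7 kN (compressive).

P ≈ 222 kN (compressive)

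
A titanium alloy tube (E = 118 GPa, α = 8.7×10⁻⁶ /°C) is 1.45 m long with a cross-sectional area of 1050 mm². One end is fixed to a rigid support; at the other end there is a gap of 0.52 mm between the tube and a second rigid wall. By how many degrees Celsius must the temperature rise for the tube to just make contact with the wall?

ΔT ≈ 41.2 °C

The gap closes when αΔT L = 0.52 mm, since the tube is still unstressed at that instant.
So ΔT = g/(αL) = 0.52/(8.7×10⁻⁶ × 1450) = 41.22 °C.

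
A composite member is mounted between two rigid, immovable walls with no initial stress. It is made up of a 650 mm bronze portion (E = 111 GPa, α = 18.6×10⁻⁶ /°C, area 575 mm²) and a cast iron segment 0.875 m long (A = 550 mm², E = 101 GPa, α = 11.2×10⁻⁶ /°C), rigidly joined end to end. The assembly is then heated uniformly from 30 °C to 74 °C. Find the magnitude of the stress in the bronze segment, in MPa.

σ ≈ 64.6 MPa (compressive)

With the walls removed the bar would change length by δ_free = Σ αᵢΔT Lᵢ = 18.6×10⁻⁶×44×650 + 11.2×10⁻⁶×44×875 = 0.9632 mm.
The rigid supports impose zero overall length change; the single axial force P common to all segments must satisfy P Σ Lᵢ/(AᵢEᵢ) = δ_free.
Σ Lᵢ/(AᵢEᵢ) = 650/(575×111×10³) + 875/(550×101×10³) = 2.594×10⁻⁵ mm/N.
Hence P = δ_free / Σ(L/AE) = 0.9632/2.594×10⁻⁵ = 37.14 kN (compressive).
σ_{bronze} = P / A = 37140 / 575 = 64.59 MPa.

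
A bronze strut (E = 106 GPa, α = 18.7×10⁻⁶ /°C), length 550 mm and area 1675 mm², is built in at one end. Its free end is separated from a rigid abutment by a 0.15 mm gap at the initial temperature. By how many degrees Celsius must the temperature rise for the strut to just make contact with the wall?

Contact occurs when the free expansion equals the gap: αΔT L = 0.15 mm.
ΔT = 0.15 / (18.7×10⁻⁶ × 550) = 14.58 °C.

ΔT ≈ 14.6 °C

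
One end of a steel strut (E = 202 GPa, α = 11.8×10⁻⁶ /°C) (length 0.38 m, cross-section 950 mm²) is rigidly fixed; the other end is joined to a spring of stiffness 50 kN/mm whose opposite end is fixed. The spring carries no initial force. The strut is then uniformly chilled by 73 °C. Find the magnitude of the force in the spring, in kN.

P ≈ 14.9 kN

Free thermal contraction: δ_free = αΔT L = 11.8×10⁻⁶ × 73 × 380 = 0.3273 mm.
Let P be the tensile force in the spring. The strut extends elastically by PL/(AE) and the spring stretches by P/k; together these equal δ_free.
So P = δ_free / [L/(AE) + 1/k] = 0.3273 / [ 380/(950×202×10³) + 1/(50×10³) ].
P = 0.3273 / 2.198×10⁻⁵ = 14890 N.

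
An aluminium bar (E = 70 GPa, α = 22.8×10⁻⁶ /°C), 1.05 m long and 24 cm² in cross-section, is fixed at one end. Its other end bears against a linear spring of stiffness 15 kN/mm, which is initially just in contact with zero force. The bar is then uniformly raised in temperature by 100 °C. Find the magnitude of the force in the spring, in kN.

P ≈ 32.8 kN

The unrestrained thermal change is αΔT L = 22.8×10⁻⁶ × 100 × 1050 = 2.394 mm.
Let P be the compressive force at the spring. The bar shortens elastically by PL/(AE) and the spring compresses by P/k; together these equal δ_free.
So P = δ_free / [L/(AE) + 1/k] = 2.394 / [ 1050/(2400×70×10³) + 1/(15×10³) ].
P = 2.394 / 7.292×10⁻⁵ = 32830 N.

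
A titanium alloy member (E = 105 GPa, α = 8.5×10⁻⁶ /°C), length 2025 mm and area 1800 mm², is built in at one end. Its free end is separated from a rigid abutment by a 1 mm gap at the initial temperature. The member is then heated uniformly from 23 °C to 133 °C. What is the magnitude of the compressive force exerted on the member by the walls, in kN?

If the wall were absent the member would grow by αΔT L = 8.5×10⁻⁶ × 110 × 2025 = 1.893 mm.
The gap closes (δ_free > 1 mm) and the wall then resists a further 1.893 − 1 = 0.8934 mm of expansion.
That suppressed elongation corresponds to σ = E·Δ/L = 105×10³ × 0.8934/2025 = 46.32 MPa.
Force on the wall = σA = 46.32 × 1800 mm² = 83.38 kN.

P ≈ 83.4 kN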